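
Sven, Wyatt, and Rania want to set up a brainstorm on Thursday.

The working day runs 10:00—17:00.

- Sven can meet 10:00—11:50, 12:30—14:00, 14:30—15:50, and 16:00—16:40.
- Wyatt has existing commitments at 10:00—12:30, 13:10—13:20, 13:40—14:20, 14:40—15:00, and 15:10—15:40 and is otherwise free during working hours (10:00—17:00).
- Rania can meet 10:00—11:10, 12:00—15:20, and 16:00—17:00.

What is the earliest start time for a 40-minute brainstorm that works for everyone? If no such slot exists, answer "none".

Wyatt free within 10:00–17:00: 12:30–13:10, 13:20–13:40, 14:20–14:40, 15:00–15:10, 15:40–17:00.
Sven ∩ Wyatt: 12:30–13:10, 13:20–13:40, 14:30–14:40, 15:00–15:10, 15:40–15:50, 16:00–16:40.
Sven ∩ Wyatt ∩ Rania: 12:30–13:10, 13:20–13:40, 14:30–14:40, 15:00–15:10, 16:00–16:40.
Windows ≥ 40 min: 12:30–13:10, 16:00–16:40.
Earliest such window starts at 12:30.

12:30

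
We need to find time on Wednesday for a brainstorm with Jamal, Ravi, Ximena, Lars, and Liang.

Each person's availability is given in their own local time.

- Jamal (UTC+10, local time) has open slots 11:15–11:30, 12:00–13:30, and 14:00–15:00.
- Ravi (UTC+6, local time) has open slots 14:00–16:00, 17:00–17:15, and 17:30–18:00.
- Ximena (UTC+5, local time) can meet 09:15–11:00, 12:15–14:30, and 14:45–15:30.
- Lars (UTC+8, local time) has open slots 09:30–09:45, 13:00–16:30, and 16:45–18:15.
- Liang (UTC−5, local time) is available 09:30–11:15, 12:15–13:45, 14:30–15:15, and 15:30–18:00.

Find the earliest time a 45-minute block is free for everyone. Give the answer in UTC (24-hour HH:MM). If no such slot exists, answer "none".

Jamal → UTC: 01:15–01:30, 02:00–03:30, 04:00–05:00.
Ravi → UTC: 08:00–10:00, 11:00–11:15, 11:30–12:00.
Ximena → UTC: 04:15–06:00, 07:15–09:30, 09:45–10:30.
Lars → UTC: 01:30–01:45, 05:00–08:30, 08:45–10:15.
Liang → UTC: 14:30–16:15, 17:15–18:45, 19:30–20:15, 20:30–23:00.
Jamal ∩ Ravi: (none).
Jamal ∩ Ravi ∩ Ximena: (none).
Jamal ∩ Ravi ∩ Ximena ∩ Lars: (none).
Jamal ∩ Ravi ∩ Ximena ∩ Lars ∩ Liang: (none).
Windows ≥ 45 min: (none).

none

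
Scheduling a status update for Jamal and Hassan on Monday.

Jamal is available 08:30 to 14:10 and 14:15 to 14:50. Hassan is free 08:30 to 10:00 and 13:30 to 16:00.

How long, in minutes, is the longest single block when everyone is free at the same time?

Jamal ∩ Hassan: 08:30–10:00, 13:30–14:10, 14:15–14:50.
Common window lengths: 90, 40, 35 min; longest is 90.

90 minutes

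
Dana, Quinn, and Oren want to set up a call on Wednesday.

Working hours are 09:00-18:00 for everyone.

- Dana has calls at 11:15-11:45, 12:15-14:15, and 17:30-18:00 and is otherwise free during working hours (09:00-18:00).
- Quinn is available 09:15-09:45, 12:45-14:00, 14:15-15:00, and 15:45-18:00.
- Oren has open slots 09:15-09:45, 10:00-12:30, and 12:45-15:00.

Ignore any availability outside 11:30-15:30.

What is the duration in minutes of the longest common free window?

45 minutes

Dana free within 09:00–18:00: 09:00–11:15, 11:45–12:15, 14:15–17:30.
Dana ∩ Quinn: 09:15–09:45, 14:15–15:00, 15:45–17:30.
Dana ∩ Quinn ∩ Oren: 09:15–09:45, 14:15–15:00.
Restricted to 11:30–15:30: 14:15–15:00.
Single common window of 45 minutes.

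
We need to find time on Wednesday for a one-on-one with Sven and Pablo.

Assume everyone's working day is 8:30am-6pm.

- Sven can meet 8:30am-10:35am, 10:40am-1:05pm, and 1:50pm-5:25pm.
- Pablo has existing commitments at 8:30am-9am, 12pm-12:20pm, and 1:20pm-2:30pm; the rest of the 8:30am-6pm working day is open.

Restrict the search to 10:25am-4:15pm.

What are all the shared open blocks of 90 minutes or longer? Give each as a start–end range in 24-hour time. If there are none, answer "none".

Pablo free within 08:30–18:00: 09:00–12:00, 12:20–13:20, 14:30–18:00.
Sven ∩ Pablo: 09:00–10:35, 10:40–12:00, 12:20–13:05, 14:30–17:25.
Restricted to 10:25–16:15: 10:25–10:35, 10:40–12:00, 12:20–13:05, 14:30–16:15.
Windows ≥ 90 min: 14:30–16:15.

14:30–16:15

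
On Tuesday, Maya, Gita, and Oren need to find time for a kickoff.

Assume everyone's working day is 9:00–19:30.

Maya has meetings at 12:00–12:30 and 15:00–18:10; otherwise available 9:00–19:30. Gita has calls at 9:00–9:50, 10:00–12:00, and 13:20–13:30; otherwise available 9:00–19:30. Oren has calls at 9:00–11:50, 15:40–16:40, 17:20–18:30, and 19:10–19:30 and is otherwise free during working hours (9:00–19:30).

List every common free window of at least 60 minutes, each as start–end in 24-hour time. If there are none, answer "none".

Maya free within 09:00–19:30: 09:00–12:00, 12:30–15:00, 18:10–19:30.
Gita free within 09:00–19:30: 09:50–10:00, 12:00–13:20, 13:30–19:30.
Oren free within 09:00–19:30: 11:50–15:40, 16:40–17:20, 18:30–19:10.
Maya ∩ Gita: 09:50–10:00, 12:30–13:20, 13:30–15:00, 18:10–19:30.
Maya ∩ Gita ∩ Oren: 12:30–13:20, 13:30–15:00, 18:30–19:10.
Windows ≥ 60 min: 13:30–15:00.

13:30–15:00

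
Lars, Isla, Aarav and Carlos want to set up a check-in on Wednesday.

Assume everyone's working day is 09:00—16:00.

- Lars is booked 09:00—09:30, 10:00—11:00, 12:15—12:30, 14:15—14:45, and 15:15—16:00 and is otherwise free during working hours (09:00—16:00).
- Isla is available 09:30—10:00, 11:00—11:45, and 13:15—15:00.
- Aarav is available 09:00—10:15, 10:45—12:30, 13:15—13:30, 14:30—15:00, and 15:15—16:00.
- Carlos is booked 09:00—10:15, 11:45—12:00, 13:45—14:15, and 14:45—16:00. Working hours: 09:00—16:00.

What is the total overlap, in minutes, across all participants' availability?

Lars free within 09:00–16:00: 09:30–10:00, 11:00–12:15, 12:30–14:15, 14:45–15:15.
Carlos free within 09:00–16:00: 10:15–11:45, 12:00–13:45, 14:15–14:45.
Lars ∩ Isla: 09:30–10:00, 11:00–11:45, 13:15–14:15, 14:45–15:00.
Lars ∩ Isla ∩ Aarav: 09:30–10:00, 11:00–11:45, 13:15–13:30, 14:45–15:00.
Lars ∩ Isla ∩ Aarav ∩ Carlos: 11:00–11:45, 13:15–13:30.
Total common minutes: 45 + 15 = 60.

60 minutes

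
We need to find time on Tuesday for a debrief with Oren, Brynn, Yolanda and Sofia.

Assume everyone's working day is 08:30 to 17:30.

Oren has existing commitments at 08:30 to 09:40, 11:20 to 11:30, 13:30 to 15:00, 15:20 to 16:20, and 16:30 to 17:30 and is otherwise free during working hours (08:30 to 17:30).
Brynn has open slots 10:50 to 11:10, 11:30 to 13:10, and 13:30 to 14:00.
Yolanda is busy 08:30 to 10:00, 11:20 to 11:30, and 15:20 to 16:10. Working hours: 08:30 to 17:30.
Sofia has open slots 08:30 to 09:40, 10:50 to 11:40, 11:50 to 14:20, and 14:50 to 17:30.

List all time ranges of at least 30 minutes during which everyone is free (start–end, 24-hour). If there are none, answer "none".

11:50–13:10

Oren free within 08:30–17:30: 09:40–11:20, 11:30–13:30, 15:00–15:20, 16:20–16:30.
Yolanda free within 08:30–17:30: 10:00–11:20, 11:30–15:20, 16:10–17:30.
Oren ∩ Brynn: 10:50–11:10, 11:30–13:10.
Oren ∩ Brynn ∩ Yolanda: 10:50–11:10, 11:30–13:10.
Oren ∩ Brynn ∩ Yolanda ∩ Sofia: 10:50–11:10, 11:30–11:40, 11:50–13:10.
Windows ≥ 30 min: 11:50–13:10.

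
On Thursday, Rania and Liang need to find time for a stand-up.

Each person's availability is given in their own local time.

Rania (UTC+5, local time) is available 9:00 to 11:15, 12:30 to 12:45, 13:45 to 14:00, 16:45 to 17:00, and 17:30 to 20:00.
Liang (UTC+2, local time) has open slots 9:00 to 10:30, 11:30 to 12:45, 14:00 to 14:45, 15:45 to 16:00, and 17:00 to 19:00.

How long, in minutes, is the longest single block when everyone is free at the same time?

Rania → UTC: 04:00–06:15, 07:30–07:45, 08:45–09:00, 11:45–12:00, 12:30–15:00.
Liang → UTC: 07:00–08:30, 09:30–10:45, 12:00–12:45, 13:45–14:00, 15:00–17:00.
Rania ∩ Liang: 07:30–07:45, 12:30–12:45, 13:45–14:00.
Common window lengths: 15, 15, 15 min; longest is 15.

15 minutes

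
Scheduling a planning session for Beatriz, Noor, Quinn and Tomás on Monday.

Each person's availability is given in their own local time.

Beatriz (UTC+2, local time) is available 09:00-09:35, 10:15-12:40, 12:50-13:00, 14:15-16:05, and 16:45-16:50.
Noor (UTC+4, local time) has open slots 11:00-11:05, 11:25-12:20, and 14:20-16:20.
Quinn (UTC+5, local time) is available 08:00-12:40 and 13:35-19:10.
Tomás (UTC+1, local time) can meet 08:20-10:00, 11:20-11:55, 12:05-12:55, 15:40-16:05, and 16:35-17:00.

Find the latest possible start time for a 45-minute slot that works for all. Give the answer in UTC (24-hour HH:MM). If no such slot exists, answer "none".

Beatriz → UTC: 07:00–07:35, 08:15–10:40, 10:50–11:00, 12:15–14:05, 14:45–14:50.
Noor → UTC: 07:00–07:05, 07:25–08:20, 10:20–12:20.
Quinn → UTC: 03:00–07:40, 08:35–14:10.
Tomás → UTC: 07:20–09:00, 10:20–10:55, 11:05–11:55, 14:40–15:05, 15:35–16:00.
Beatriz ∩ Noor: 07:00–07:05, 07:25–07:35, 08:15–08:20, 10:20–10:40, 10:50–11:00, 12:15–12:20.
Beatriz ∩ Noor ∩ Quinn: 07:00–07:05, 07:25–07:35, 10:20–10:40, 10:50–11:00, 12:15–12:20.
Beatriz ∩ Noor ∩ Quinn ∩ Tomás: 07:25–07:35, 10:20–10:40, 10:50–10:55.
Windows ≥ 45 min: (none).

none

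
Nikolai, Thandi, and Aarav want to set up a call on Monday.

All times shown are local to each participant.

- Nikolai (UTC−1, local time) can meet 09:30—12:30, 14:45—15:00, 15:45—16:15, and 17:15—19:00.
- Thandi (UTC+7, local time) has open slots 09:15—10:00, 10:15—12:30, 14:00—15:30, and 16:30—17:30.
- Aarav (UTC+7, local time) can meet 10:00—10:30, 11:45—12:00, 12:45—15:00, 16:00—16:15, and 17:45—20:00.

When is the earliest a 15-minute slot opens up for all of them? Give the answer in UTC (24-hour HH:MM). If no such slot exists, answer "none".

Nikolai → UTC: 10:30–13:30, 15:45–16:00, 16:45–17:15, 18:15–20:00.
Thandi → UTC: 02:15–03:00, 03:15–05:30, 07:00–08:30, 09:30–10:30.
Aarav → UTC: 03:00–03:30, 04:45–05:00, 05:45–08:00, 09:00–09:15, 10:45–13:00.
Nikolai ∩ Thandi: (none).
Nikolai ∩ Thandi ∩ Aarav: (none).
Windows ≥ 15 min: (none).

none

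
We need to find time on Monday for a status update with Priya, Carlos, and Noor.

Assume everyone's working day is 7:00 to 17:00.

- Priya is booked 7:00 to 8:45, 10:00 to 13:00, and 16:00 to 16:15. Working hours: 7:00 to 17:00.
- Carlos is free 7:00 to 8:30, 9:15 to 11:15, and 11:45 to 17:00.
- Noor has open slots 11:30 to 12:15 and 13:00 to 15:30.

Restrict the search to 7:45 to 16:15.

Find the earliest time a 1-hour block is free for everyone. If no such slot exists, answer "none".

Priya free within 07:00–17:00: 08:45–10:00, 13:00–16:00, 16:15–17:00.
Priya ∩ Carlos: 09:15–10:00, 13:00–16:00, 16:15–17:00.
Priya ∩ Carlos ∩ Noor: 13:00–15:30.
Restricted to 07:45–16:15: 13:00–15:30.
Windows ≥ 60 min: 13:00–15:30.
Earliest such window starts at 13:00.

13:00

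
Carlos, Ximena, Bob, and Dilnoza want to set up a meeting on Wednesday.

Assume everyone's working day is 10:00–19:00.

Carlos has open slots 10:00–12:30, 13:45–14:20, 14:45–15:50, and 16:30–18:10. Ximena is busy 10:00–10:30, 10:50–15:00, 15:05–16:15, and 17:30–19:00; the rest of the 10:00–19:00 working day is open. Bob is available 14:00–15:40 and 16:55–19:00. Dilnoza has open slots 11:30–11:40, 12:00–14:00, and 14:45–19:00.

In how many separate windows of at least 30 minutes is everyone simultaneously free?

1

Ximena free within 10:00–19:00: 10:30–10:50, 15:00–15:05, 16:15–17:30.
Carlos ∩ Ximena: 10:30–10:50, 15:00–15:05, 16:30–17:30.
Carlos ∩ Ximena ∩ Bob: 15:00–15:05, 16:55–17:30.
Carlos ∩ Ximena ∩ Bob ∩ Dilnoza: 15:00–15:05, 16:55–17:30.
Windows ≥ 30 min: 16:55–17:30.
That's 1 window.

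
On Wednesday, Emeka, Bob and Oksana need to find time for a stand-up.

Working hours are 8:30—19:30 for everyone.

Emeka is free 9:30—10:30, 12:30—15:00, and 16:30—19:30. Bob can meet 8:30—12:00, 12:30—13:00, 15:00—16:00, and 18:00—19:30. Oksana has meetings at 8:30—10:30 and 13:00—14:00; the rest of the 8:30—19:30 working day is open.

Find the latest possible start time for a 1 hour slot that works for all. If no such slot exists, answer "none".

Oksana free within 08:30–19:30: 10:30–13:00, 14:00–19:30.
Emeka ∩ Bob: 09:30–10:30, 12:30–13:00, 18:00–19:30.
Emeka ∩ Bob ∩ Oksana: 12:30–13:00, 18:00–19:30.
Windows ≥ 60 min: 18:00–19:30.
Latest start in the last window 18:00–19:30 is 19:30 − 60 min = 18:30.

18:30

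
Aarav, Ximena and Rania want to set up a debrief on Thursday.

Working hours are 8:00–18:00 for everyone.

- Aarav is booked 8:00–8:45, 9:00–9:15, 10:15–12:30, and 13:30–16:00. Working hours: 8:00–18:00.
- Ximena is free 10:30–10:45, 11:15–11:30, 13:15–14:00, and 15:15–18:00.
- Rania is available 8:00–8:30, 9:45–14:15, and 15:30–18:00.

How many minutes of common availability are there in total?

135 minutes

Aarav free within 08:00–18:00: 08:45–09:00, 09:15–10:15, 12:30–13:30, 16:00–18:00.
Aarav ∩ Ximena: 13:15–13:30, 16:00–18:00.
Aarav ∩ Ximena ∩ Rania: 13:15–13:30, 16:00–18:00.
Total common minutes: 15 + 120 = 135.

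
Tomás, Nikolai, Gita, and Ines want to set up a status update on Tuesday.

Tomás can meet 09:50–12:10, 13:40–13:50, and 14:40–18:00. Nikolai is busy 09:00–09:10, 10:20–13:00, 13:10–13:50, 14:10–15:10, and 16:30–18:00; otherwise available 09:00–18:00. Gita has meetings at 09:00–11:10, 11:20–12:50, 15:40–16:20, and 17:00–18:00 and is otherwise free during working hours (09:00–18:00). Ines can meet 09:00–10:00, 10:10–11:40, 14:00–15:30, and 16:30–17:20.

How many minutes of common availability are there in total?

Nikolai free within 09:00–18:00: 09:10–10:20, 13:00–13:10, 13:50–14:10, 15:10–16:30.
Gita free within 09:00–18:00: 11:10–11:20, 12:50–15:40, 16:20–17:00.
Tomás ∩ Nikolai: 09:50–10:20, 15:10–16:30.
Tomás ∩ Nikolai ∩ Gita: 15:10–15:40, 16:20–16:30.
Tomás ∩ Nikolai ∩ Gita ∩ Ines: 15:10–15:30.
Total common minutes: 20.

20 minutes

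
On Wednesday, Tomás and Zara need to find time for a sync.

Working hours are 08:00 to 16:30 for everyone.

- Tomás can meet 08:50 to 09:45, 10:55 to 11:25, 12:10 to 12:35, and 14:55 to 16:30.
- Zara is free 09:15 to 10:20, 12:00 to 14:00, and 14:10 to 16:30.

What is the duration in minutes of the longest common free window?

95 minutes

Tomás ∩ Zara: 09:15–09:45, 12:10–12:35, 14:55–16:30.
Common window lengths: 30, 25, 95 min; longest is 95.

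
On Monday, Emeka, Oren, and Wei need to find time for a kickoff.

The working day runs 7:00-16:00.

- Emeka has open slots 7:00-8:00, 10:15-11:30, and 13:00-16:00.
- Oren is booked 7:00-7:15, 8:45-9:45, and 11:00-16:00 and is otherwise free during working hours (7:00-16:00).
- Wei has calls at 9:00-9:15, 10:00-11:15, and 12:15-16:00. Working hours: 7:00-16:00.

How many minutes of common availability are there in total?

45 minutes

Oren free within 07:00–16:00: 07:15–08:45, 09:45–11:00.
Wei free within 07:00–16:00: 07:00–09:00, 09:15–10:00, 11:15–12:15.
Emeka ∩ Oren: 07:15–08:00, 10:15–11:00.
Emeka ∩ Oren ∩ Wei: 07:15–08:00.
Total common minutes: 45.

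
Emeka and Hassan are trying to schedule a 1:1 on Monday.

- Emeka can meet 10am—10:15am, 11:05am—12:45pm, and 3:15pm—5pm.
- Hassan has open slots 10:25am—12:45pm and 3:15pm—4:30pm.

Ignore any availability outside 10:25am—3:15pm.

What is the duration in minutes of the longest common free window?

Emeka ∩ Hassan: 11:05–12:45, 15:15–16:30.
Restricted to 10:25–15:15: 11:05–12:45.
Single common window of 100 minutes.

100 minutes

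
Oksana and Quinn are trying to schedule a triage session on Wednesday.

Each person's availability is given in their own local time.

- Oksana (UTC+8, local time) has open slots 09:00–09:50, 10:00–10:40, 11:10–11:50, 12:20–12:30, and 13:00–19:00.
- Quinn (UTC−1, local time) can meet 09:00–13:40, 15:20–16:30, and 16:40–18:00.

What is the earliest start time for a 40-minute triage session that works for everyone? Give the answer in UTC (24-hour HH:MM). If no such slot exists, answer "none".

Oksana → UTC: 01:00–01:50, 02:00–02:40, 03:10–03:50, 04:20–04:30, 05:00–11:00.
Quinn → UTC: 10:00–14:40, 16:20–17:30, 17:40–19:00.
Oksana ∩ Quinn: 10:00–11:00.
Windows ≥ 40 min: 10:00–11:00.
Earliest such window starts at 10:00.

10:00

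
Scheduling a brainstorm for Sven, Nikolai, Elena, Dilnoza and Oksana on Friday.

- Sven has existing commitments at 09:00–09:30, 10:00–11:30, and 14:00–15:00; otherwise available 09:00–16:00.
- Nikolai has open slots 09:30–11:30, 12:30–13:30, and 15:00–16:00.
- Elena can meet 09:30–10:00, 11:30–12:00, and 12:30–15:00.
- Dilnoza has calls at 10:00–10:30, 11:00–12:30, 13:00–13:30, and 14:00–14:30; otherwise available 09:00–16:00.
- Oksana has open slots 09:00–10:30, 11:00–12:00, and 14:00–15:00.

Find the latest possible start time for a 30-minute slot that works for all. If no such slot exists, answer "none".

Sven free within 09:00–16:00: 09:30–10:00, 11:30–14:00, 15:00–16:00.
Dilnoza free within 09:00–16:00: 09:00–10:00, 10:30–11:00, 12:30–13:00, 13:30–14:00, 14:30–16:00.
Sven ∩ Nikolai: 09:30–10:00, 12:30–13:30, 15:00–16:00.
Sven ∩ Nikolai ∩ Elena: 09:30–10:00, 12:30–13:30.
Sven ∩ Nikolai ∩ Elena ∩ Dilnoza: 09:30–10:00, 12:30–13:00.
Sven ∩ Nikolai ∩ Elena ∩ Dilnoza ∩ Oksana: 09:30–10:00.
Windows ≥ 30 min: 09:30–10:00.
Latest start in the last window 09:30–10:00 is 10:00 − 30 min = 09:30.

09:30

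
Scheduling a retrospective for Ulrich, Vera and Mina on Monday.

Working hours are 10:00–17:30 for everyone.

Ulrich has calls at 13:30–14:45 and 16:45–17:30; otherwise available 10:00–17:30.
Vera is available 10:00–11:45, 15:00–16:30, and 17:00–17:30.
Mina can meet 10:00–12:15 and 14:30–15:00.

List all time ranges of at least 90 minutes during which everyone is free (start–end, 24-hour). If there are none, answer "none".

Ulrich free within 10:00–17:30: 10:00–13:30, 14:45–16:45.
Ulrich ∩ Vera: 10:00–11:45, 15:00–16:30.
Ulrich ∩ Vera ∩ Mina: 10:00–11:45.
Windows ≥ 90 min: 10:00–11:45.

10:00–11:45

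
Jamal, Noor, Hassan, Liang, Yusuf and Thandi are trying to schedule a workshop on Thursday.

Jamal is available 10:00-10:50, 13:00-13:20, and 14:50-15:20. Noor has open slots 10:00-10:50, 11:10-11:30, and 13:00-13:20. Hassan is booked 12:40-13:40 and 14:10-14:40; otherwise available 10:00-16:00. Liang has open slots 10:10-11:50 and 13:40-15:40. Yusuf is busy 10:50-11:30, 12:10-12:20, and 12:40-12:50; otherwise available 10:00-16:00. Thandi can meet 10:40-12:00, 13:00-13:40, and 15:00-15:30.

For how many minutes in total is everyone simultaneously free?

Hassan free within 10:00–16:00: 10:00–12:40, 13:40–14:10, 14:40–16:00.
Yusuf free within 10:00–16:00: 10:00–10:50, 11:30–12:10, 12:20–12:40, 12:50–16:00.
Jamal ∩ Noor: 10:00–10:50, 13:00–13:20.
Jamal ∩ Noor ∩ Hassan: 10:00–10:50.
Jamal ∩ Noor ∩ Hassan ∩ Liang: 10:10–10:50.
Jamal ∩ Noor ∩ Hassan ∩ Liang ∩ Yusuf: 10:10–10:50.
Jamal ∩ Noor ∩ Hassan ∩ Liang ∩ Yusuf ∩ Thandi: 10:40–10:50.
Total common minutes: 10.

10 minutes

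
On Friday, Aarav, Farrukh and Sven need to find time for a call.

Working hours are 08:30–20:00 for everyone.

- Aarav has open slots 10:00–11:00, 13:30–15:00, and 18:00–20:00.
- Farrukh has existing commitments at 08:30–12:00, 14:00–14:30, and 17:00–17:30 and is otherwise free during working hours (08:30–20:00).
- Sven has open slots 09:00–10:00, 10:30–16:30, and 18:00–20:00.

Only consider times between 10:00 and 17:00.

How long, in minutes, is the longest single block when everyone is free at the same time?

Farrukh free within 08:30–20:00: 12:00–14:00, 14:30–17:00, 17:30–20:00.
Aarav ∩ Farrukh: 13:30–14:00, 14:30–15:00, 18:00–20:00.
Aarav ∩ Farrukh ∩ Sven: 13:30–14:00, 14:30–15:00, 18:00–20:00.
Restricted to 10:00–17:00: 13:30–14:00, 14:30–15:00.
Common window lengths: 30, 30 min; longest is 30.

30 minutes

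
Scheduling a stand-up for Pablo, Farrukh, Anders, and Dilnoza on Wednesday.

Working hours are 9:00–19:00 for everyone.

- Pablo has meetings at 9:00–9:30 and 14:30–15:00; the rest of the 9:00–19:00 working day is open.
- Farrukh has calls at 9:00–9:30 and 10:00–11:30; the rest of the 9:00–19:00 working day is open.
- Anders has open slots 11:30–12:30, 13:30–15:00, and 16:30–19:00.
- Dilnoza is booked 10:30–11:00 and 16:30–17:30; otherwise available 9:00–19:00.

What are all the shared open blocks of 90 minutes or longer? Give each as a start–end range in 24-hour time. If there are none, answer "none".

Pablo free within 09:00–19:00: 09:30–14:30, 15:00–19:00.
Farrukh free within 09:00–19:00: 09:30–10:00, 11:30–19:00.
Dilnoza free within 09:00–19:00: 09:00–10:30, 11:00–16:30, 17:30–19:00.
Pablo ∩ Farrukh: 09:30–10:00, 11:30–14:30, 15:00–19:00.
Pablo ∩ Farrukh ∩ Anders: 11:30–12:30, 13:30–14:30, 16:30–19:00.
Pablo ∩ Farrukh ∩ Anders ∩ Dilnoza: 11:30–12:30, 13:30–14:30, 17:30–19:00.
Windows ≥ 90 min: 17:30–19:00.

17:30–19:00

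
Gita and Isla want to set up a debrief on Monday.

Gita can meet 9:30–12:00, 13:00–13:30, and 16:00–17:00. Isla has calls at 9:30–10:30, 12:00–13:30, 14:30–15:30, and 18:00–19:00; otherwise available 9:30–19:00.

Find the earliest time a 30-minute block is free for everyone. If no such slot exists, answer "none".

10:30

Isla free within 09:30–19:00: 10:30–12:00, 13:30–14:30, 15:30–18:00.
Gita ∩ Isla: 10:30–12:00, 16:00–17:00.
Windows ≥ 30 min: 10:30–12:00, 16:00–17:00.
Earliest such window starts at 10:30.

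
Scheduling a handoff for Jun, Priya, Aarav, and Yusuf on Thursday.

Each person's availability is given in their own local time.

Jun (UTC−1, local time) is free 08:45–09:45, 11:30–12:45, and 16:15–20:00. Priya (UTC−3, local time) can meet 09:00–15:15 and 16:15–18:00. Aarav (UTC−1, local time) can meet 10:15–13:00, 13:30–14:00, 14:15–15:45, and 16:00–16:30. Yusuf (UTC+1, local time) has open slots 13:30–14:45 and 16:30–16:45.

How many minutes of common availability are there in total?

75 minutes

Jun → UTC: 09:45–10:45, 12:30–13:45, 17:15–21:00.
Priya → UTC: 12:00–18:15, 19:15–21:00.
Aarav → UTC: 11:15–14:00, 14:30–15:00, 15:15–16:45, 17:00–17:30.
Yusuf → UTC: 12:30–13:45, 15:30–15:45.
Jun ∩ Priya: 12:30–13:45, 17:15–18:15, 19:15–21:00.
Jun ∩ Priya ∩ Aarav: 12:30–13:45, 17:15–17:30.
Jun ∩ Priya ∩ Aarav ∩ Yusuf: 12:30–13:45.
Total common minutes: 75.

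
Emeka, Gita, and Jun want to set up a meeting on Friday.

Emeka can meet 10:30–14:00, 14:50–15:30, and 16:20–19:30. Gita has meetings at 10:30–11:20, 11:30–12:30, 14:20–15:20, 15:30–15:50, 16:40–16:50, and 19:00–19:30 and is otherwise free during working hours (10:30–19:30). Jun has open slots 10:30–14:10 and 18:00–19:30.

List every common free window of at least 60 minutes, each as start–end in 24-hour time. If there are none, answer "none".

12:30–14:00, 18:00–19:00

Gita free within 10:30–19:30: 11:20–11:30, 12:30–14:20, 15:20–15:30, 15:50–16:40, 16:50–19:00.
Emeka ∩ Gita: 11:20–11:30, 12:30–14:00, 15:20–15:30, 16:20–16:40, 16:50–19:00.
Emeka ∩ Gita ∩ Jun: 11:20–11:30, 12:30–14:00, 18:00–19:00.
Windows ≥ 60 min: 12:30–14:00, 18:00–19:00.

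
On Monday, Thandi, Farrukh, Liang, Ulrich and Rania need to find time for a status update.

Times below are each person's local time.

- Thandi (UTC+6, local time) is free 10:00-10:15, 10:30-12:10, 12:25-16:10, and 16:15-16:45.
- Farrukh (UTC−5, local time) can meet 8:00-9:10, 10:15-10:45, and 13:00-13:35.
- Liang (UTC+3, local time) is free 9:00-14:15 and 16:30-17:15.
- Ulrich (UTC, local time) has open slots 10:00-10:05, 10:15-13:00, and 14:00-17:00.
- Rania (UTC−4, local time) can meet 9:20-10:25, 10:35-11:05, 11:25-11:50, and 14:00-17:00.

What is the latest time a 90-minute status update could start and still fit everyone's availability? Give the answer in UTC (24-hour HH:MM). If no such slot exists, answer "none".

none

Thandi → UTC: 04:00–04:15, 04:30–06:10, 06:25–10:10, 10:15–10:45.
Farrukh → UTC: 13:00–14:10, 15:15–15:45, 18:00–18:35.
Liang → UTC: 06:00–11:15, 13:30–14:15.
Ulrich → UTC: 10:00–10:05, 10:15–13:00, 14:00–17:00.
Rania → UTC: 13:20–14:25, 14:35–15:05, 15:25–15:50, 18:00–21:00.
Thandi ∩ Farrukh: (none).
Thandi ∩ Farrukh ∩ Liang: (none).
Thandi ∩ Farrukh ∩ Liang ∩ Ulrich: (none).
Thandi ∩ Farrukh ∩ Liang ∩ Ulrich ∩ Rania: (none).
Windows ≥ 90 min: (none).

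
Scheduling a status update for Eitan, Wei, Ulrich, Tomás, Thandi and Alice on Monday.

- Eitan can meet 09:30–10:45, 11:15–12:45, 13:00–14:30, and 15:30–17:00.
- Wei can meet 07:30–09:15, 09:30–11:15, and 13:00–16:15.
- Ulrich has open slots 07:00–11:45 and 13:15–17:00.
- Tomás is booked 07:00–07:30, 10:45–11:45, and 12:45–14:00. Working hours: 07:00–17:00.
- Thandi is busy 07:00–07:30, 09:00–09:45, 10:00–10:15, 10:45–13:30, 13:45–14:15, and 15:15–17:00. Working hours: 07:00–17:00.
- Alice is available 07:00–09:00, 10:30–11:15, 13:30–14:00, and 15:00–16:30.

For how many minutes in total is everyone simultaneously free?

Tomás free within 07:00–17:00: 07:30–10:45, 11:45–12:45, 14:00–17:00.
Thandi free within 07:00–17:00: 07:30–09:00, 09:45–10:00, 10:15–10:45, 13:30–13:45, 14:15–15:15.
Eitan ∩ Wei: 09:30–10:45, 13:00–14:30, 15:30–16:15.
Eitan ∩ Wei ∩ Ulrich: 09:30–10:45, 13:15–14:30, 15:30–16:15.
Eitan ∩ Wei ∩ Ulrich ∩ Tomás: 09:30–10:45, 14:00–14:30, 15:30–16:15.
Eitan ∩ Wei ∩ Ulrich ∩ Tomás ∩ Thandi: 09:45–10:00, 10:15–10:45, 14:15–14:30.
Eitan ∩ Wei ∩ Ulrich ∩ Tomás ∩ Thandi ∩ Alice: 10:30–10:45.
Total common minutes: 15.

15 minutes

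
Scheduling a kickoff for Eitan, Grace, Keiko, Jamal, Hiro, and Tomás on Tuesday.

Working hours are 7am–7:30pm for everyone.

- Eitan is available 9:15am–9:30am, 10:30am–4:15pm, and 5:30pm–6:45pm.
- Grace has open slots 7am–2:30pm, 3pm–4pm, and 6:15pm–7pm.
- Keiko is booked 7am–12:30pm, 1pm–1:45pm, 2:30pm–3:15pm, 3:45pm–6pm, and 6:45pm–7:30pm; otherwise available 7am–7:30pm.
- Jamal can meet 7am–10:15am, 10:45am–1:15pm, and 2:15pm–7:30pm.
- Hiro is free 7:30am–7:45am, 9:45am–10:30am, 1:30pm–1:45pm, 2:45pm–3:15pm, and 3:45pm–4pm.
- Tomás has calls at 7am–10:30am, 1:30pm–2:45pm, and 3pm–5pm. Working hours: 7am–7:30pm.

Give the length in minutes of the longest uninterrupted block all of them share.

Keiko free within 07:00–19:30: 12:30–13:00, 13:45–14:30, 15:15–15:45, 18:00–18:45.
Tomás free within 07:00–19:30: 10:30–13:30, 14:45–15:00, 17:00–19:30.
Eitan ∩ Grace: 09:15–09:30, 10:30–14:30, 15:00–16:00, 18:15–18:45.
Eitan ∩ Grace ∩ Keiko: 12:30–13:00, 13:45–14:30, 15:15–15:45, 18:15–18:45.
Eitan ∩ Grace ∩ Keiko ∩ Jamal: 12:30–13:00, 14:15–14:30, 15:15–15:45, 18:15–18:45.
Eitan ∩ Grace ∩ Keiko ∩ Jamal ∩ Hiro: (none).
Eitan ∩ Grace ∩ Keiko ∩ Jamal ∩ Hiro ∩ Tomás: (none).
No common window.

0 minutes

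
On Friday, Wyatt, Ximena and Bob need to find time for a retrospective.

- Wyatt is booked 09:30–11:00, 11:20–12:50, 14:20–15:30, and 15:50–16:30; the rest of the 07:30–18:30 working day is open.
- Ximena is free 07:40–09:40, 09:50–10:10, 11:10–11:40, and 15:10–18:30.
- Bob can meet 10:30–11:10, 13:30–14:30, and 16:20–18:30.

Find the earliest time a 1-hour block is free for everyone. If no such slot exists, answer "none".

16:30

Wyatt free within 07:30–18:30: 07:30–09:30, 11:00–11:20, 12:50–14:20, 15:30–15:50, 16:30–18:30.
Wyatt ∩ Ximena: 07:40–09:30, 11:10–11:20, 15:30–15:50, 16:30–18:30.
Wyatt ∩ Ximena ∩ Bob: 16:30–18:30.
Windows ≥ 60 min: 16:30–18:30.
Earliest such window starts at 16:30.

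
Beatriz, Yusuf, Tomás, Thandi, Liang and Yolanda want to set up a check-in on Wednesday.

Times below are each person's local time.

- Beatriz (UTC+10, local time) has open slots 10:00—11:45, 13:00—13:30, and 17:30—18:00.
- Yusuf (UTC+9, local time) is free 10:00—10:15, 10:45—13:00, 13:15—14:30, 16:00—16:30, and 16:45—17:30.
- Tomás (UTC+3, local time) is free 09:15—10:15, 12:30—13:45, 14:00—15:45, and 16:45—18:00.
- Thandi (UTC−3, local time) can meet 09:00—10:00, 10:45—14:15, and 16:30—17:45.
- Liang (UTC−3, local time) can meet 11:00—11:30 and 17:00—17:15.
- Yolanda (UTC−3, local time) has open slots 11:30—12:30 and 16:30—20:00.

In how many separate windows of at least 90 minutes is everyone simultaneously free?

0

Beatriz → UTC: 00:00–01:45, 03:00–03:30, 07:30–08:00.
Yusuf → UTC: 01:00–01:15, 01:45–04:00, 04:15–05:30, 07:00–07:30, 07:45–08:30.
Tomás → UTC: 06:15–07:15, 09:30–10:45, 11:00–12:45, 13:45–15:00.
Thandi → UTC: 12:00–13:00, 13:45–17:15, 19:30–20:45.
Liang → UTC: 14:00–14:30, 20:00–20:15.
Yolanda → UTC: 14:30–15:30, 19:30–23:00.
Beatriz ∩ Yusuf: 01:00–01:15, 03:00–03:30, 07:45–08:00.
Beatriz ∩ Yusuf ∩ Tomás: (none).
Beatriz ∩ Yusuf ∩ Tomás ∩ Thandi: (none).
Beatriz ∩ Yusuf ∩ Tomás ∩ Thandi ∩ Liang: (none).
Beatriz ∩ Yusuf ∩ Tomás ∩ Thandi ∩ Liang ∩ Yolanda: (none).
Windows ≥ 90 min: (none).
That's 0 windows.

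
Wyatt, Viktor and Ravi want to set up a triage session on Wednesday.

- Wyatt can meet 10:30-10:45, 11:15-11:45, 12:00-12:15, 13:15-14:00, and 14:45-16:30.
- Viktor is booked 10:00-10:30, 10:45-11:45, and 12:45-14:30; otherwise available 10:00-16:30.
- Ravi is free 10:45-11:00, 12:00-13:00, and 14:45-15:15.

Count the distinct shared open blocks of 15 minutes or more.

2

Viktor free within 10:00–16:30: 10:30–10:45, 11:45–12:45, 14:30–16:30.
Wyatt ∩ Viktor: 10:30–10:45, 12:00–12:15, 14:45–16:30.
Wyatt ∩ Viktor ∩ Ravi: 12:00–12:15, 14:45–15:15.
Windows ≥ 15 min: 12:00–12:15, 14:45–15:15.
That's 2 windows.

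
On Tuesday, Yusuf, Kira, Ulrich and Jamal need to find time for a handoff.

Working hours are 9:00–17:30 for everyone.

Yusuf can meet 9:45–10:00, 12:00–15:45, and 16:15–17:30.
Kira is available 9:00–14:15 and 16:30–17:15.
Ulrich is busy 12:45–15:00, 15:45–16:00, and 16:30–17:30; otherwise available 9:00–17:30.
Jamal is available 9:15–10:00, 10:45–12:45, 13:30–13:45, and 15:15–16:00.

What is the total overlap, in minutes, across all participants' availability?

60 minutes

Ulrich free within 09:00–17:30: 09:00–12:45, 15:00–15:45, 16:00–16:30.
Yusuf ∩ Kira: 09:45–10:00, 12:00–14:15, 16:30–17:15.
Yusuf ∩ Kira ∩ Ulrich: 09:45–10:00, 12:00–12:45.
Yusuf ∩ Kira ∩ Ulrich ∩ Jamal: 09:45–10:00, 12:00–12:45.
Total common minutes: 15 + 45 = 60.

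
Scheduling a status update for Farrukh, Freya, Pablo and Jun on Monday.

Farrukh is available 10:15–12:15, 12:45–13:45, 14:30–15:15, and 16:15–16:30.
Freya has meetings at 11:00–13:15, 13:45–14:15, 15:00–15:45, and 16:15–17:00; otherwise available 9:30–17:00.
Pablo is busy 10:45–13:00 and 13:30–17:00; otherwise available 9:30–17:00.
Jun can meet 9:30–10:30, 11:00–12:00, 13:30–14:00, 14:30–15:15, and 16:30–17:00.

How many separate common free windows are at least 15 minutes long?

Freya free within 09:30–17:00: 09:30–11:00, 13:15–13:45, 14:15–15:00, 15:45–16:15.
Pablo free within 09:30–17:00: 09:30–10:45, 13:00–13:30.
Farrukh ∩ Freya: 10:15–11:00, 13:15–13:45, 14:30–15:00.
Farrukh ∩ Freya ∩ Pablo: 10:15–10:45, 13:15–13:30.
Farrukh ∩ Freya ∩ Pablo ∩ Jun: 10:15–10:30.
Windows ≥ 15 min: 10:15–10:30.
That's 1 window.

1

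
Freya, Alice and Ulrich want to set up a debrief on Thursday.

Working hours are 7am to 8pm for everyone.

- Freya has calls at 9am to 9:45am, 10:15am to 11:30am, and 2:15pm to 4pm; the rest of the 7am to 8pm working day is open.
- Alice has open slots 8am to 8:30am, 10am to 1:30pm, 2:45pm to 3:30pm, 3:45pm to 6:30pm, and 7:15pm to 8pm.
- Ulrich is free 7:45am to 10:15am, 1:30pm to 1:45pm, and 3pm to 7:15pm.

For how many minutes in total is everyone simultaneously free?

Freya free within 07:00–20:00: 07:00–09:00, 09:45–10:15, 11:30–14:15, 16:00–20:00.
Freya ∩ Alice: 08:00–08:30, 10:00–10:15, 11:30–13:30, 16:00–18:30, 19:15–20:00.
Freya ∩ Alice ∩ Ulrich: 08:00–08:30, 10:00–10:15, 16:00–18:30.
Total common minutes: 30 + 15 + 150 = 195.

195 minutes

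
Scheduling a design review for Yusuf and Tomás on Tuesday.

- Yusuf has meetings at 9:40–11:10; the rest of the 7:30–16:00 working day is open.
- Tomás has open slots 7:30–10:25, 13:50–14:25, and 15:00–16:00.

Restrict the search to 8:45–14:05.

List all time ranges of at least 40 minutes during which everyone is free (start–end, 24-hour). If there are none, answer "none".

Yusuf free within 07:30–16:00: 07:30–09:40, 11:10–16:00.
Yusuf ∩ Tomás: 07:30–09:40, 13:50–14:25, 15:00–16:00.
Restricted to 08:45–14:05: 08:45–09:40, 13:50–14:05.
Windows ≥ 40 min: 08:45–09:40.

08:45–09:40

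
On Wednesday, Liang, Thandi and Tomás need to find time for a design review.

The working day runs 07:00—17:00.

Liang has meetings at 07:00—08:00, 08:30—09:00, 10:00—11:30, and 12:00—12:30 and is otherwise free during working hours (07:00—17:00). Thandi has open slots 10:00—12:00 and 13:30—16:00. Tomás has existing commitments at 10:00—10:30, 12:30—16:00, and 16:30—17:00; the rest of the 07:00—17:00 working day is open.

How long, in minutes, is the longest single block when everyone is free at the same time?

30 minutes

Liang free within 07:00–17:00: 08:00–08:30, 09:00–10:00, 11:30–12:00, 12:30–17:00.
Tomás free within 07:00–17:00: 07:00–10:00, 10:30–12:30, 16:00–16:30.
Liang ∩ Thandi: 11:30–12:00, 13:30–16:00.
Liang ∩ Thandi ∩ Tomás: 11:30–12:00.
Single common window of 30 minutes.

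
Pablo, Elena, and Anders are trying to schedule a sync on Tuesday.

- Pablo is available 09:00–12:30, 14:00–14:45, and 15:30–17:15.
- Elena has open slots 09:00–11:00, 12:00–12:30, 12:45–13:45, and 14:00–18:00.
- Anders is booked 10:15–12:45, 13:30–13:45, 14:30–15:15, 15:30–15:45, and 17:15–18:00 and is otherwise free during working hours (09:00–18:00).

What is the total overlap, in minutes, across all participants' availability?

195 minutes

Anders free within 09:00–18:00: 09:00–10:15, 12:45–13:30, 13:45–14:30, 15:15–15:30, 15:45–17:15.
Pablo ∩ Elena: 09:00–11:00, 12:00–12:30, 14:00–14:45, 15:30–17:15.
Pablo ∩ Elena ∩ Anders: 09:00–10:15, 14:00–14:30, 15:45–17:15.
Total common minutes: 75 + 30 + 90 = 195.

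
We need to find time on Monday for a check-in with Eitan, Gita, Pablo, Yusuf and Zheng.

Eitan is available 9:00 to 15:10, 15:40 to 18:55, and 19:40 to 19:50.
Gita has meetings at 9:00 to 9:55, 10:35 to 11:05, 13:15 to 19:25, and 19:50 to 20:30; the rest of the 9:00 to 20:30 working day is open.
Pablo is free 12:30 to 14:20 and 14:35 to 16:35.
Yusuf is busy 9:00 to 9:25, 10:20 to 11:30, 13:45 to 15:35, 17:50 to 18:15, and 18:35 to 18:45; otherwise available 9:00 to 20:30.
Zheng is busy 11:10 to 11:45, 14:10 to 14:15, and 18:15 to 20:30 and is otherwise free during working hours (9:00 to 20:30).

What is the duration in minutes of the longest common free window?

Gita free within 09:00–20:30: 09:55–10:35, 11:05–13:15, 19:25–19:50.
Yusuf free within 09:00–20:30: 09:25–10:20, 11:30–13:45, 15:35–17:50, 18:15–18:35, 18:45–20:30.
Zheng free within 09:00–20:30: 09:00–11:10, 11:45–14:10, 14:15–18:15.
Eitan ∩ Gita: 09:55–10:35, 11:05–13:15, 19:40–19:50.
Eitan ∩ Gita ∩ Pablo: 12:30–13:15.
Eitan ∩ Gita ∩ Pablo ∩ Yusuf: 12:30–13:15.
Eitan ∩ Gita ∩ Pablo ∩ Yusuf ∩ Zheng: 12:30–13:15.
Single common window of 45 minutes.

45 minutes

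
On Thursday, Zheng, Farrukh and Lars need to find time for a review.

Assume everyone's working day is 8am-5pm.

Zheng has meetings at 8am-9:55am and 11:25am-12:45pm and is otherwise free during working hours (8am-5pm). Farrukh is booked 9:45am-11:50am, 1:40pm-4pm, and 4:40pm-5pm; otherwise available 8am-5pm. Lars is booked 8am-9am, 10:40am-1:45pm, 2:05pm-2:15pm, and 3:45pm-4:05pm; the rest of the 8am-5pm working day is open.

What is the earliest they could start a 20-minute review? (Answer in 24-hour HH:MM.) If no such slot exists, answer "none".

16:05

Zheng free within 08:00–17:00: 09:55–11:25, 12:45–17:00.
Farrukh free within 08:00–17:00: 08:00–09:45, 11:50–13:40, 16:00–16:40.
Lars free within 08:00–17:00: 09:00–10:40, 13:45–14:05, 14:15–15:45, 16:05–17:00.
Zheng ∩ Farrukh: 12:45–13:40, 16:00–16:40.
Zheng ∩ Farrukh ∩ Lars: 16:05–16:40.
Windows ≥ 20 min: 16:05–16:40.
Earliest such window starts at 16:05.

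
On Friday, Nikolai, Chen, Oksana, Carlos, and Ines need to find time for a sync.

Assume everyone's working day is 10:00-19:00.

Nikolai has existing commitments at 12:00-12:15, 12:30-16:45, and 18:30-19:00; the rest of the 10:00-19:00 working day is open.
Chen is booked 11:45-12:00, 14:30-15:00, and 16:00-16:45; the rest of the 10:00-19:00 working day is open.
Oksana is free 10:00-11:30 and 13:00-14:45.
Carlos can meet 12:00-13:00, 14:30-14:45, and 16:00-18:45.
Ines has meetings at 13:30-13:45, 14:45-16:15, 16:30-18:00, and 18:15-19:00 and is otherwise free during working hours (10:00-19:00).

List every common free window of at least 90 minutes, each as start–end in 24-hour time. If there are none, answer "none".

Nikolai free within 10:00–19:00: 10:00–12:00, 12:15–12:30, 16:45–18:30.
Chen free within 10:00–19:00: 10:00–11:45, 12:00–14:30, 15:00–16:00, 16:45–19:00.
Ines free within 10:00–19:00: 10:00–13:30, 13:45–14:45, 16:15–16:30, 18:00–18:15.
Nikolai ∩ Chen: 10:00–11:45, 12:15–12:30, 16:45–18:30.
Nikolai ∩ Chen ∩ Oksana: 10:00–11:30.
Nikolai ∩ Chen ∩ Oksana ∩ Carlos: (none).
Nikolai ∩ Chen ∩ Oksana ∩ Carlos ∩ Ines: (none).
Windows ≥ 90 min: (none).

none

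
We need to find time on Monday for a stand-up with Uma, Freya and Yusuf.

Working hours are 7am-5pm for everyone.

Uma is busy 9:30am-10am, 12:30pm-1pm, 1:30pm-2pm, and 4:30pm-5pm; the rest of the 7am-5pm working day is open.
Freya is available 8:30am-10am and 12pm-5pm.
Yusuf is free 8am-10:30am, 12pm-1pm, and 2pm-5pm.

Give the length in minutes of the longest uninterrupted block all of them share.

Uma free within 07:00–17:00: 07:00–09:30, 10:00–12:30, 13:00–13:30, 14:00–16:30.
Uma ∩ Freya: 08:30–09:30, 12:00–12:30, 13:00–13:30, 14:00–16:30.
Uma ∩ Freya ∩ Yusuf: 08:30–09:30, 12:00–12:30, 14:00–16:30.
Common window lengths: 60, 30, 150 min; longest is 150.

150 minutes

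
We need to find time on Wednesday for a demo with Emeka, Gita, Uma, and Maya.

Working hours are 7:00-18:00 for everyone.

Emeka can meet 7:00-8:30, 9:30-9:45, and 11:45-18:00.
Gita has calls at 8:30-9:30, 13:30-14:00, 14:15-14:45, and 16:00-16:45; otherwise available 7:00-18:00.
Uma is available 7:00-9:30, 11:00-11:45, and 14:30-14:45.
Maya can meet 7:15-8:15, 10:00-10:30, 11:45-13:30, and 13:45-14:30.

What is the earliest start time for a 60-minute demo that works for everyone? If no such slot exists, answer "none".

07:15

Gita free within 07:00–18:00: 07:00–08:30, 09:30–13:30, 14:00–14:15, 14:45–16:00, 16:45–18:00.
Emeka ∩ Gita: 07:00–08:30, 09:30–09:45, 11:45–13:30, 14:00–14:15, 14:45–16:00, 16:45–18:00.
Emeka ∩ Gita ∩ Uma: 07:00–08:30.
Emeka ∩ Gita ∩ Uma ∩ Maya: 07:15–08:15.
Windows ≥ 60 min: 07:15–08:15.
Earliest such window starts at 07:15.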